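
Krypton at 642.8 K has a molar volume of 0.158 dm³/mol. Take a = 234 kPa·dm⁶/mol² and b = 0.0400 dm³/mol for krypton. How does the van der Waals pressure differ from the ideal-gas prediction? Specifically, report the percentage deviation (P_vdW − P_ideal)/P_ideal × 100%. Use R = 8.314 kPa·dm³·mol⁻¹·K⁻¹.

Ideal: P_ideal = RT/V_m = (8.314)(642.8)/0.158 = 33824.3 kPa
vdW: P = RT/(V_m − b) − a/V_m² = 5344.24/0.118000 − 234/0.0249640 = 45290.2 − 9373.50 = 35916.7 kPa
% deviation = (35916.7 − 33824.3)/33824.3 × 100% = 6.19%

6.19 %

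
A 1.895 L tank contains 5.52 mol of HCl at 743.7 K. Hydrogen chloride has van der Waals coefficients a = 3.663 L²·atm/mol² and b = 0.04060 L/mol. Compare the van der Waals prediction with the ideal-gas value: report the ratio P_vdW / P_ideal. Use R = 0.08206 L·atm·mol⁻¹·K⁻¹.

P_vdW / P_ideal ≈ 0.9593

Ideal: P_ideal = nRT/V = (5.52)(0.08206)(743.7)/1.895 = 177.770 atm
vdW: P = nRT/(V − nb) − a n²/V² = 336.875/1.67089 − 111.613/3.59103 = 201.614 − 31.0811 = 170.533 atm
Ratio = 170.533/177.770 = 0.9593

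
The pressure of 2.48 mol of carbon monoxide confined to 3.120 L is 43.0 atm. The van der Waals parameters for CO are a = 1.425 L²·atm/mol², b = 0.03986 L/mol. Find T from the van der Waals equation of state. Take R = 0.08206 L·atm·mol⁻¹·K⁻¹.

T ≈ 651.7 K

T = (P + a n²/V²)(V − nb)/(nR)
P + a n²/V² = 43.0 + (1.425)(2.48)²/(3.120)² = 43.900 atm
V − nb = 3.120 − (2.48)(0.03986) = 3.0211 L
T = (43.900)(3.0211)/((2.48)(0.08206)) = 651.7 K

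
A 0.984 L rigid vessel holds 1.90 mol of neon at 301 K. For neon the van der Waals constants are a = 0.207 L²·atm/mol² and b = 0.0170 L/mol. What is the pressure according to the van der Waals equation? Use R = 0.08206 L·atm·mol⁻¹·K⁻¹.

P = nRT/(V − nb) − a n²/V²
nRT/(V − nb) = (1.90)(0.08206)(301)/(0.984 − 1.90×0.0170) = 46.930/0.95170 = 49.312 atm
a n²/V² = (0.207)(1.90)²/(0.984)² = 0.77177 atm
P = 49.312 − 0.77177 = 48.54 atm

P ≈ 48.54 atm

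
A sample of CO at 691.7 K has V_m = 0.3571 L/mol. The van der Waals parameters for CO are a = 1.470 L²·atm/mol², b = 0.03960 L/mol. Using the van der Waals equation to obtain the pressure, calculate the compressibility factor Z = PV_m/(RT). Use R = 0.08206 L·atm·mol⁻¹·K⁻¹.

Z ≈ 1.052

P = RT/(V_m − b) − a/V_m² = (0.08206)(691.7)/(0.3571 − 0.03960) − 1.470/(0.3571)²
  = 56.761/0.31750 − 11.528 = 178.77 − 11.528 = 167.24 atm
Z = PV_m/(RT) = (167.24)(0.3571)/((0.08206)(691.7)) = 59.721/56.761 = 1.052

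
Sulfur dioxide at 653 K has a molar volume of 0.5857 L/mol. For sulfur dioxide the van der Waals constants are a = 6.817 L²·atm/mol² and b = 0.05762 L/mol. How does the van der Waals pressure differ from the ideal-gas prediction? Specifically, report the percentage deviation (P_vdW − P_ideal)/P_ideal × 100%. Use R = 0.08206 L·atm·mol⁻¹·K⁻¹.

-10.81 %

Ideal: P_ideal = RT/V_m = (0.08206)(653)/0.5857 = 91.4891 atm
vdW: P = RT/(V_m − b) − a/V_m² = 53.5852/0.528080 − 6.817/0.343044 = 101.472 − 19.8721 = 81.600 atm
% deviation = (81.600 − 91.4891)/91.4891 × 100% = -10.81%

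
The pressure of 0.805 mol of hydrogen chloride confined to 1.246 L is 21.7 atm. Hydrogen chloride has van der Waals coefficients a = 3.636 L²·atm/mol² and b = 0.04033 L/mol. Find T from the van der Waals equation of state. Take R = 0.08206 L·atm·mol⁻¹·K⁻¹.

T = (P + a n²/V²)(V − nb)/(nR)
P + a n²/V² = 21.7 + (3.636)(0.805)²/(1.246)² = 23.218 atm
V − nb = 1.246 − (0.805)(0.04033) = 1.2135 L
T = (23.218)(1.2135)/((0.805)(0.08206)) = 426.5 K

T ≈ 426.5 K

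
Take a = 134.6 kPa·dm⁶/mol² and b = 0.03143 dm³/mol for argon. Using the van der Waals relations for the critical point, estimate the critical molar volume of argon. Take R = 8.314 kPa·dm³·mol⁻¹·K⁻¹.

For a van der Waals gas, V_m,c = 3b.
V_m,c = 3×0.03143 = 0.09429 dm³/mol

V_m,c ≈ 0.09429 dm³/mol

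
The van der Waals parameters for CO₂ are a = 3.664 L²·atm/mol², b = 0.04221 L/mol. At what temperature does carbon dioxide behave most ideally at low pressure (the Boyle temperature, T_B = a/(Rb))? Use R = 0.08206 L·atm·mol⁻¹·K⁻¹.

For a van der Waals gas the second virial coefficient B₂ = b − a/(RT) vanishes at T_B = a/(Rb).
T_B = 3.664/(0.08206×0.04221) = 3.664/0.0034638 = 1058 K

T_B ≈ 1058 K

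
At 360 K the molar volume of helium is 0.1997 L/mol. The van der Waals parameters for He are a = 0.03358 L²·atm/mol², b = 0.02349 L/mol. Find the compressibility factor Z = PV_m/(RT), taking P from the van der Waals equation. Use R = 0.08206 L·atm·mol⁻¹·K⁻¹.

Z ≈ 1.128

P = RT/(V_m − b) − a/V_m² = (0.08206)(360)/(0.1997 − 0.02349) − 0.03358/(0.1997)²
  = 29.542/0.17621 − 0.84202 = 167.65 − 0.84202 = 166.81 atm
Z = PV_m/(RT) = (166.81)(0.1997)/((0.08206)(360)) = 33.312/29.542 = 1.128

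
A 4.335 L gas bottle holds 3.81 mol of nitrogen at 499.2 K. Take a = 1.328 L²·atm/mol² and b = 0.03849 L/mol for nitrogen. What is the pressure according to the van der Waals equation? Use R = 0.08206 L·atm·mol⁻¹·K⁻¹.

P ≈ 36.24 atm

P = nRT/(V − nb) − a n²/V²
nRT/(V − nb) = (3.81)(0.08206)(499.2)/(4.335 − 3.81×0.03849) = 156.07/4.1884 = 37.262 atm
a n²/V² = (1.328)(3.81)²/(4.335)² = 1.0258 atm
P = 37.262 − 1.0258 = 36.24 atm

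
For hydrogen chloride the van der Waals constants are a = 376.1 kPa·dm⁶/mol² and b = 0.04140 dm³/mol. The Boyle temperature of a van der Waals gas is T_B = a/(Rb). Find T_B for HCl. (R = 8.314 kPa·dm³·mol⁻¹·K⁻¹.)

T_B ≈ 1093 K

For a van der Waals gas the second virial coefficient B₂ = b − a/(RT) vanishes at T_B = a/(Rb).
T_B = 376.1/(8.314×0.04140) = 376.1/0.34420 = 1093 K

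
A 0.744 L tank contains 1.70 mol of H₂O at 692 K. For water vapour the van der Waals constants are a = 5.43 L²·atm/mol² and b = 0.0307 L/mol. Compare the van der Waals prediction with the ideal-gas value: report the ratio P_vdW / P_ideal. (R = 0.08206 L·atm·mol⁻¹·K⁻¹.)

Ideal: P_ideal = nRT/V = (1.70)(0.08206)(692)/0.744 = 129.752 atm
vdW: P = nRT/(V − nb) − a n²/V² = 96.5354/0.691810 − 15.6927/0.553536 = 139.540 − 28.3499 = 111.190 atm
Ratio = 111.190/129.752 = 0.8569

P_vdW / P_ideal ≈ 0.8569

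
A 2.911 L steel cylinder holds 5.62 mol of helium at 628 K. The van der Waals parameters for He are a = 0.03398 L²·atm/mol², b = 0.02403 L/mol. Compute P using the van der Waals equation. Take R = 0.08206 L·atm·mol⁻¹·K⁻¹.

P = nRT/(V − nb) − a n²/V²
nRT/(V − nb) = (5.62)(0.08206)(628)/(2.911 − 5.62×0.02403) = 289.62/2.7760 = 104.33 atm
a n²/V² = (0.03398)(5.62)²/(2.911)² = 0.12665 atm
P = 104.33 − 0.12665 = 104.2 atm

P ≈ 104.2 atm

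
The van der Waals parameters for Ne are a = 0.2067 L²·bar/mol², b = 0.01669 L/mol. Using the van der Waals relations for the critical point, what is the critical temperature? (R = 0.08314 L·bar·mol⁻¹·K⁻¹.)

T_c ≈ 44.14 K

For a van der Waals gas, T_c = 8a/(27Rb).
T_c = 8×0.2067/(27×0.08314×0.01669) = 1.6536/0.037465 = 44.14 K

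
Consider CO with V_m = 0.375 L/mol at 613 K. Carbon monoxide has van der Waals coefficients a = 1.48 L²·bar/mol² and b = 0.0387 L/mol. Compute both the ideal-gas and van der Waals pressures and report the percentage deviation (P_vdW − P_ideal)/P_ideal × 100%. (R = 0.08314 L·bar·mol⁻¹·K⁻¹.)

Ideal: P_ideal = RT/V_m = (0.08314)(613)/0.375 = 135.906 bar
vdW: P = RT/(V_m − b) − a/V_m² = 50.9648/0.336300 − 1.48/0.140625 = 151.546 − 10.5244 = 141.022 bar
% deviation = (141.022 − 135.906)/135.906 × 100% = 3.76%

3.76 %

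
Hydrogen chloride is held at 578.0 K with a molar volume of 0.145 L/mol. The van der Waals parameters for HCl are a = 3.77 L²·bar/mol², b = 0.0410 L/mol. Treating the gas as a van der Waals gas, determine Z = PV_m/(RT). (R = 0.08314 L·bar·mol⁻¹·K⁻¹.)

P = RT/(V_m − b) − a/V_m² = (0.08314)(578.0)/(0.145 − 0.0410) − 3.77/(0.145)²
  = 48.055/0.10400 − 179.31 = 462.07 − 179.31 = 282.76 bar
Z = PV_m/(RT) = (282.76)(0.145)/((0.08314)(578.0)) = 41.000/48.055 = 0.8532

Z ≈ 0.8532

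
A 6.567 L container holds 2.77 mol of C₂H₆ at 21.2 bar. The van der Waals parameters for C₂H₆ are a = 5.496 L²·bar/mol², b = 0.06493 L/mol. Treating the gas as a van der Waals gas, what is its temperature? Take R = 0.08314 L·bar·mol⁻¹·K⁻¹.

T ≈ 615.1 K

T = (P + a n²/V²)(V − nb)/(nR)
P + a n²/V² = 21.2 + (5.496)(2.77)²/(6.567)² = 22.178 bar
V − nb = 6.567 − (2.77)(0.06493) = 6.3871 L
T = (22.178)(6.3871)/((2.77)(0.08314)) = 615.1 K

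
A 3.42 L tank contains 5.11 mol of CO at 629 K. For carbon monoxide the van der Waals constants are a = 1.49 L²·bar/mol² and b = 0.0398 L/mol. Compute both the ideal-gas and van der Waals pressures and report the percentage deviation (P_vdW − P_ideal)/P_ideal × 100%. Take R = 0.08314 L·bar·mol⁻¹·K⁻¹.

2.07 %

Ideal: P_ideal = nRT/V = (5.11)(0.08314)(629)/3.42 = 78.1368 bar
vdW: P = nRT/(V − nb) − a n²/V² = 267.228/3.21662 − 38.9070/11.6964 = 83.0773 − 3.32641 = 79.7509 bar
% deviation = (79.7509 − 78.1368)/78.1368 × 100% = 2.07%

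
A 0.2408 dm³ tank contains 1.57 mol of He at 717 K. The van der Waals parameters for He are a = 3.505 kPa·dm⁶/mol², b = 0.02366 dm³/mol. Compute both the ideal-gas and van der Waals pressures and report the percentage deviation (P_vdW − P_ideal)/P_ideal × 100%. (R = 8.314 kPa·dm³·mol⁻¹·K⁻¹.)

Ideal: P_ideal = nRT/V = (1.57)(8.314)(717)/0.2408 = 38866.2 kPa
vdW: P = nRT/(V − nb) − a n²/V² = 9358.99/0.203654 − 8.63947/0.0579846 = 45955.3 − 148.996 = 45806.3 kPa
% deviation = (45806.3 − 38866.2)/38866.2 × 100% = 17.86%

17.86 %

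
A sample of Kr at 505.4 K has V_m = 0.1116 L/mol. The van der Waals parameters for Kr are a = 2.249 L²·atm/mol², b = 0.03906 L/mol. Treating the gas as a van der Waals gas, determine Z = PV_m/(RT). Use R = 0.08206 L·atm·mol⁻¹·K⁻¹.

Z ≈ 1.053

P = RT/(V_m − b) − a/V_m² = (0.08206)(505.4)/(0.1116 − 0.03906) − 2.249/(0.1116)²
  = 41.473/0.072540 − 180.58 = 571.73 − 180.58 = 391.15 atm
Z = PV_m/(RT) = (391.15)(0.1116)/((0.08206)(505.4)) = 43.652/41.473 = 1.053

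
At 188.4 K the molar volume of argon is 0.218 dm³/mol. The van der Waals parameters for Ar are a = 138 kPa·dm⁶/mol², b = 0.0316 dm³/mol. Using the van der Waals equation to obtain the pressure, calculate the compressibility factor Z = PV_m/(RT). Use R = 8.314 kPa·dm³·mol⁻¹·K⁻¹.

P = RT/(V_m − b) − a/V_m² = (8.314)(188.4)/(0.218 − 0.0316) − 138/(0.218)²
  = 1566.4/0.18640 − 2903.8 = 8403.4 − 2903.8 = 5499.6 kPa
Z = PV_m/(RT) = (5499.6)(0.218)/((8.314)(188.4)) = 1198.9/1566.4 = 0.7654

Z ≈ 0.7654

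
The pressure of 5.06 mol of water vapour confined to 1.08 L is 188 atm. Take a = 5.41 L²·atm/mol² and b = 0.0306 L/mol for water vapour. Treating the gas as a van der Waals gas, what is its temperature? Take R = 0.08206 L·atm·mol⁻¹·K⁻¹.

T = (P + a n²/V²)(V − nb)/(nR)
P + a n²/V² = 188 + (5.41)(5.06)²/(1.08)² = 306.75 atm
V − nb = 1.08 − (5.06)(0.0306) = 0.92516 L
T = (306.75)(0.92516)/((5.06)(0.08206)) = 683.5 K

T ≈ 683.5 K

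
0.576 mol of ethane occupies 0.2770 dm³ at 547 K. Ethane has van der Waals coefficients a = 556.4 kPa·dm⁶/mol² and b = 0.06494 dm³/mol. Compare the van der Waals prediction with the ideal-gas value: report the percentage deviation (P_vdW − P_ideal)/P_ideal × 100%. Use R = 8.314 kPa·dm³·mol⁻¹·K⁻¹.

Ideal: P_ideal = nRT/V = (0.576)(8.314)(547)/0.2770 = 9456.71 kPa
vdW: P = nRT/(V − nb) − a n²/V² = 2619.51/0.239595 − 184.600/0.0767290 = 10933.1 − 2405.87 = 8527.2 kPa
% deviation = (8527.2 − 9456.71)/9456.71 × 100% = -9.83%

-9.83 %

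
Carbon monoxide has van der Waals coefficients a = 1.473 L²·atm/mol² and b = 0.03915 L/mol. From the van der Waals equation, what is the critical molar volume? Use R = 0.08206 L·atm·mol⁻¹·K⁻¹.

For a van der Waals gas, V_m,c = 3b.
V_m,c = 3×0.03915 = 0.1175 L/mol

V_m,c ≈ 0.1175 L/mol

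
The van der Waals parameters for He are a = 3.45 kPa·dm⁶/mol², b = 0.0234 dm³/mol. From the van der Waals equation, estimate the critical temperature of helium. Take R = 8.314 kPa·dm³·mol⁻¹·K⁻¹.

T_c ≈ 5.254 K

For a van der Waals gas, T_c = 8a/(27Rb).
T_c = 8×3.45/(27×8.314×0.0234) = 27.600/5.2528 = 5.254 K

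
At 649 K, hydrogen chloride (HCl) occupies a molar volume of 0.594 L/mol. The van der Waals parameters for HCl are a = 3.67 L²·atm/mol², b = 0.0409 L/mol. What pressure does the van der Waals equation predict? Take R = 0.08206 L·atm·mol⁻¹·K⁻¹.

P = RT/(V_m − b) − a/V_m²
RT/(V_m − b) = (0.08206)(649)/(0.594 − 0.0409) = 53.257/0.55310 = 96.288 atm
a/V_m² = 3.67/(0.594)² = 10.401 atm
P = 96.288 − 10.401 = 85.89 atm

P ≈ 85.89 atm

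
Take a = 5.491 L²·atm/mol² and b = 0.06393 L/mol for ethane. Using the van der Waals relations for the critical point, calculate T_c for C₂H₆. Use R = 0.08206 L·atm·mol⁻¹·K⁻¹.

For a van der Waals gas, T_c = 8a/(27Rb).
T_c = 8×5.491/(27×0.08206×0.06393) = 43.928/0.14164 = 310.1 K

T_c ≈ 310.1 K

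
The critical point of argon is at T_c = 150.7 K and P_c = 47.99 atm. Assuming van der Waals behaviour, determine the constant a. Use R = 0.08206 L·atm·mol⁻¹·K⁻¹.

a ≈ 1.344 L²·atm/mol²

From T_c = 8a/(27Rb) and P_c = a/(27b²): a = 27 R² T_c²/(64 P_c).
a = 27×(0.08206)²×(150.7)²/(64×47.99) = 4129.1/3071.4 = 1.344 L²·atm/mol²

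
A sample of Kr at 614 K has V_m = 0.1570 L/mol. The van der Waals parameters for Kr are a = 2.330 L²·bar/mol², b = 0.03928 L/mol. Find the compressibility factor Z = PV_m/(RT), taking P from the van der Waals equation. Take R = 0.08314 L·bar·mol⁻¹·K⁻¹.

P = RT/(V_m − b) − a/V_m² = (0.08314)(614)/(0.1570 − 0.03928) − 2.330/(0.1570)²
  = 51.048/0.11772 − 94.527 = 433.64 − 94.527 = 339.11 bar
Z = PV_m/(RT) = (339.11)(0.1570)/((0.08314)(614)) = 53.240/51.048 = 1.043

Z ≈ 1.043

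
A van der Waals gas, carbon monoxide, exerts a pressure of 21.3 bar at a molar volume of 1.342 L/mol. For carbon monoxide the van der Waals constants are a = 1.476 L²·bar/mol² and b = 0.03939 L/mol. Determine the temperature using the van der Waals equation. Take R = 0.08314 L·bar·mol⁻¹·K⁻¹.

T = (P + a/V_m²)(V_m − b)/R
P + a/V_m² = 21.3 + 1.476/(1.342)² = 22.120 bar
V_m − b = 1.342 − 0.03939 = 1.3026 L/mol
T = (22.120)(1.3026)/0.08314 = 346.6 K

T ≈ 346.6 K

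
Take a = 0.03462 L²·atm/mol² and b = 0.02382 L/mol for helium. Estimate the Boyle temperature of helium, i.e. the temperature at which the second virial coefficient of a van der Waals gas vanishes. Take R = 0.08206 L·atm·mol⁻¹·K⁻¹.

T_B ≈ 17.71 K

For a van der Waals gas the second virial coefficient B₂ = b − a/(RT) vanishes at T_B = a/(Rb).
T_B = 0.03462/(0.08206×0.02382) = 0.03462/0.0019547 = 17.71 K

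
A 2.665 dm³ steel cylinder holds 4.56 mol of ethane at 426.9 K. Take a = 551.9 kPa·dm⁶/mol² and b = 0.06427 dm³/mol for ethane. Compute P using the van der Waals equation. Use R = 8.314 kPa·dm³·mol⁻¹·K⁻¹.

P ≈ 5208 kPa

P = nRT/(V − nb) − a n²/V²
nRT/(V − nb) = (4.56)(8.314)(426.9)/(2.665 − 4.56×0.06427) = 16185/2.3719 = 6823.6 kPa
a n²/V² = (551.9)(4.56)²/(2.665)² = 1615.8 kPa
P = 6823.6 − 1615.8 = 5208 kPa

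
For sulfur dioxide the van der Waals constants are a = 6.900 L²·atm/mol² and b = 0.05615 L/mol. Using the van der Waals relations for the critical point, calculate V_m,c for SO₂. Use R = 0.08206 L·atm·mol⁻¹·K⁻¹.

V_m,c ≈ 0.1685 L/mol

For a van der Waals gas, V_m,c = 3b.
V_m,c = 3×0.05615 = 0.1685 L/mol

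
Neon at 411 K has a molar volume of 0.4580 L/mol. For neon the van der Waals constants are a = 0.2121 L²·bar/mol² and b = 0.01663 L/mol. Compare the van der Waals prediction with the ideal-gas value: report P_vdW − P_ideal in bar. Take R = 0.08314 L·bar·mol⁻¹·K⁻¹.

ΔP ≈ 1.800 bar

Ideal: P_ideal = RT/V_m = (0.08314)(411)/0.4580 = 74.6082 bar
vdW: P = RT/(V_m − b) − a/V_m² = 34.1705/0.441370 − 0.2121/0.209764 = 77.4192 − 1.01114 = 76.4081 bar
ΔP = 76.4081 − 74.6082 = 1.800 bar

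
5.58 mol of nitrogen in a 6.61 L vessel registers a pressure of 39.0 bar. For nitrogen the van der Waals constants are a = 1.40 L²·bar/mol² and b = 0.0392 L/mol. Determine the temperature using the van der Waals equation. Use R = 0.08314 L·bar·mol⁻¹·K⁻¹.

T = (P + a n²/V²)(V − nb)/(nR)
P + a n²/V² = 39.0 + (1.40)(5.58)²/(6.61)² = 39.998 bar
V − nb = 6.61 − (5.58)(0.0392) = 6.3913 L
T = (39.998)(6.3913)/((5.58)(0.08314)) = 551.0 K

T ≈ 551.0 K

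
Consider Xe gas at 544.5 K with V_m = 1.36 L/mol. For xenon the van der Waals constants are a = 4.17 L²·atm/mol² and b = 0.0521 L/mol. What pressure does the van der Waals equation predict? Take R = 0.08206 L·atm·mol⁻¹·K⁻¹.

P ≈ 31.91 atm

P = RT/(V_m − b) − a/V_m²
RT/(V_m − b) = (0.08206)(544.5)/(1.36 − 0.0521) = 44.682/1.3079 = 34.163 atm
a/V_m² = 4.17/(1.36)² = 2.2545 atm
P = 34.163 − 2.2545 = 31.91 atm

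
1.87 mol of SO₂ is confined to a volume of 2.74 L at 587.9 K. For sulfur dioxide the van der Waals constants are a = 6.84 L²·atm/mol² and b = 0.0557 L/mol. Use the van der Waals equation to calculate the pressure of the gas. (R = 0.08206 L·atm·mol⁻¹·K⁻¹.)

P = nRT/(V − nb) − a n²/V²
nRT/(V − nb) = (1.87)(0.08206)(587.9)/(2.74 − 1.87×0.0557) = 90.215/2.6358 = 34.227 atm
a n²/V² = (6.84)(1.87)²/(2.74)² = 3.1859 atm
P = 34.227 − 3.1859 = 31.04 atm

P ≈ 31.04 atm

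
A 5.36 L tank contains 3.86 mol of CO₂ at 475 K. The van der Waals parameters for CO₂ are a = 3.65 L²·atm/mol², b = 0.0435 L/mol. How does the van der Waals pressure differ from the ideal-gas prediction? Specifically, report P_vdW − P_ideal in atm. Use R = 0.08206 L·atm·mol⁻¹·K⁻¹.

Ideal: P_ideal = nRT/V = (3.86)(0.08206)(475)/5.36 = 28.0703 atm
vdW: P = nRT/(V − nb) − a n²/V² = 150.457/5.19209 − 54.3835/28.7296 = 28.9781 − 1.89294 = 27.0852 atm
ΔP = 27.0852 − 28.0703 = -0.985 atm

ΔP ≈ -0.985 atm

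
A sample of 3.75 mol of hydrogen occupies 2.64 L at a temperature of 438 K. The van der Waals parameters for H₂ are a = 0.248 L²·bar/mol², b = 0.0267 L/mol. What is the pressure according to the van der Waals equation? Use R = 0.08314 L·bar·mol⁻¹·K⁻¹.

P ≈ 53.27 bar

P = nRT/(V − nb) − a n²/V²
nRT/(V − nb) = (3.75)(0.08314)(438)/(2.64 − 3.75×0.0267) = 136.56/2.5399 = 53.766 bar
a n²/V² = (0.248)(3.75)²/(2.64)² = 0.50039 bar
P = 53.766 − 0.50039 = 53.27 bar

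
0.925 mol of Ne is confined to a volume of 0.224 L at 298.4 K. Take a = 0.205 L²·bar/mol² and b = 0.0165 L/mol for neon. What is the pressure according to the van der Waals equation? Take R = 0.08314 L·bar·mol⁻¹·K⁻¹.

P = nRT/(V − nb) − a n²/V²
nRT/(V − nb) = (0.925)(0.08314)(298.4)/(0.224 − 0.925×0.0165) = 22.948/0.20874 = 109.94 bar
a n²/V² = (0.205)(0.925)²/(0.224)² = 3.4958 bar
P = 109.94 − 3.4958 = 106.4 bar

P ≈ 106.4 bar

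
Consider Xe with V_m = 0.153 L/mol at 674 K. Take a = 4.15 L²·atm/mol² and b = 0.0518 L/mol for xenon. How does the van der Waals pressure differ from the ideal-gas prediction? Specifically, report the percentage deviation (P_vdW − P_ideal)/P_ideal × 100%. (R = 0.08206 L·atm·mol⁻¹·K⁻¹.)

2.14 %

Ideal: P_ideal = RT/V_m = (0.08206)(674)/0.153 = 361.493 atm
vdW: P = RT/(V_m − b) − a/V_m² = 55.3084/0.101200 − 4.15/0.0234090 = 546.526 − 177.282 = 369.244 atm
% deviation = (369.244 − 361.493)/361.493 × 100% = 2.14%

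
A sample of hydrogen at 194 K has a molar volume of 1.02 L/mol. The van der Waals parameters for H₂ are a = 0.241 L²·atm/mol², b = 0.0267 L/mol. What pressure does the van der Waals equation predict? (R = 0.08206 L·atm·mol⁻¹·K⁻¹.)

P ≈ 15.80 atm

P = RT/(V_m − b) − a/V_m²
RT/(V_m − b) = (0.08206)(194)/(1.02 − 0.0267) = 15.920/0.99330 = 16.027 atm
a/V_m² = 0.241/(1.02)² = 0.23164 atm
P = 16.027 − 0.23164 = 15.80 atm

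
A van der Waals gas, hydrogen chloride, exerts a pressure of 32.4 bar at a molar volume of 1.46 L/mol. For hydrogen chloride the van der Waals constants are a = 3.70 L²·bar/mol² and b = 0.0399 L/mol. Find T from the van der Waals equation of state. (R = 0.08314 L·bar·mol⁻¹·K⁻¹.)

T ≈ 583.1 K

T = (P + a/V_m²)(V_m − b)/R
P + a/V_m² = 32.4 + 3.70/(1.46)² = 34.136 bar
V_m − b = 1.46 − 0.0399 = 1.4201 L/mol
T = (34.136)(1.4201)/0.08314 = 583.1 K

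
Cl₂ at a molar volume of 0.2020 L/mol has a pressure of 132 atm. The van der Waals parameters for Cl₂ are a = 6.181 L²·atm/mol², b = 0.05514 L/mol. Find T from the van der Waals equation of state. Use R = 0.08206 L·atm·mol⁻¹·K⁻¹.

T = (P + a/V_m²)(V_m − b)/R
P + a/V_m² = 132 + 6.181/(0.2020)² = 283.48 atm
V_m − b = 0.2020 − 0.05514 = 0.14686 L/mol
T = (283.48)(0.14686)/0.08206 = 507.3 K

T ≈ 507.3 K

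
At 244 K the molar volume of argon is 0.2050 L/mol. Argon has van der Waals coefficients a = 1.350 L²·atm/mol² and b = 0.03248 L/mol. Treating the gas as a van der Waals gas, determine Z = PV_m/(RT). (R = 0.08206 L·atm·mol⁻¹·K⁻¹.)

P = RT/(V_m − b) − a/V_m² = (0.08206)(244)/(0.2050 − 0.03248) − 1.350/(0.2050)²
  = 20.023/0.17252 − 32.124 = 116.06 − 32.124 = 83.94 atm
Z = PV_m/(RT) = (83.94)(0.2050)/((0.08206)(244)) = 17.208/20.023 = 0.8594

Z ≈ 0.8594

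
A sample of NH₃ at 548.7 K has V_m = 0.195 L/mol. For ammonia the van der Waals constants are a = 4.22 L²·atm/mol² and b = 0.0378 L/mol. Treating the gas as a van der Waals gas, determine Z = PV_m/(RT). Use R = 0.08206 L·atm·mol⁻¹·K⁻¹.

P = RT/(V_m − b) − a/V_m² = (0.08206)(548.7)/(0.195 − 0.0378) − 4.22/(0.195)²
  = 45.026/0.15720 − 110.98 = 286.42 − 110.98 = 175.44 atm
Z = PV_m/(RT) = (175.44)(0.195)/((0.08206)(548.7)) = 34.211/45.026 = 0.7598

Z ≈ 0.7598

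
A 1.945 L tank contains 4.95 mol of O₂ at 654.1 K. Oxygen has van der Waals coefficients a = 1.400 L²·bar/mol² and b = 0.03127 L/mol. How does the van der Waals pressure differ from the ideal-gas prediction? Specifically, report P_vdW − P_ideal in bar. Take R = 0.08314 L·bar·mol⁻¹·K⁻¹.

ΔP ≈ 2.90 bar

Ideal: P_ideal = nRT/V = (4.95)(0.08314)(654.1)/1.945 = 138.401 bar
vdW: P = nRT/(V − nb) − a n²/V² = 269.190/1.79021 − 34.3035/3.78303 = 150.368 − 9.06773 = 141.300 bar
ΔP = 141.300 − 138.401 = 2.90 bar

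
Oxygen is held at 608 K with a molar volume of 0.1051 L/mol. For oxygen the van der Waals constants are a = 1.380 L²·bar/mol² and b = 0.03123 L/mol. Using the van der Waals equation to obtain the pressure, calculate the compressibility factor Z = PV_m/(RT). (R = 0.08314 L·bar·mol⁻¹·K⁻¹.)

P = RT/(V_m − b) − a/V_m² = (0.08314)(608)/(0.1051 − 0.03123) − 1.380/(0.1051)²
  = 50.549/0.073870 − 124.93 = 684.30 − 124.93 = 559.37 bar
Z = PV_m/(RT) = (559.37)(0.1051)/((0.08314)(608)) = 58.790/50.549 = 1.163

Z ≈ 1.163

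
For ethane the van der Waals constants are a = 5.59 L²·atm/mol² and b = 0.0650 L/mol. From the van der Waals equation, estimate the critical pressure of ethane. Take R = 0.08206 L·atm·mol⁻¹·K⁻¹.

For a van der Waals gas, P_c = a/(27b²).
P_c = 5.59/(27×(0.0650)²) = 5.59/0.11408 = 49.00 atm

P_c ≈ 49.00 atm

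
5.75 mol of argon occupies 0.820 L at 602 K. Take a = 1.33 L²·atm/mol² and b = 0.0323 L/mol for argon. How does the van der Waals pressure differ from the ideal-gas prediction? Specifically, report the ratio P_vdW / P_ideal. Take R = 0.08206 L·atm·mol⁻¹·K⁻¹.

Ideal: P_ideal = nRT/V = (5.75)(0.08206)(602)/0.820 = 346.403 atm
vdW: P = nRT/(V − nb) − a n²/V² = 284.051/0.634275 − 43.9731/0.672400 = 447.836 − 65.3972 = 382.439 atm
Ratio = 382.439/346.403 = 1.104

P_vdW / P_ideal ≈ 1.104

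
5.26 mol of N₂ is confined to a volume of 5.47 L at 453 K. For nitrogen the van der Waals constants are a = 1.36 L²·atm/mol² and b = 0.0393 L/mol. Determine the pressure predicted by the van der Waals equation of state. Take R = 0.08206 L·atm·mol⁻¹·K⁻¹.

P ≈ 35.89 atm

P = nRT/(V − nb) − a n²/V²
nRT/(V − nb) = (5.26)(0.08206)(453)/(5.47 − 5.26×0.0393) = 195.53/5.2633 = 37.150 atm
a n²/V² = (1.36)(5.26)²/(5.47)² = 1.2576 atm
P = 37.150 − 1.2576 = 35.89 atm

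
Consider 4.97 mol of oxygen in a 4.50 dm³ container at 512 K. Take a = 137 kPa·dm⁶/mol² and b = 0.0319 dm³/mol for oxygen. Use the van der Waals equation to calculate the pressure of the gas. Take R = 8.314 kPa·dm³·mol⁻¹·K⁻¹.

P ≈ 4706 kPa

P = nRT/(V − nb) − a n²/V²
nRT/(V − nb) = (4.97)(8.314)(512)/(4.50 − 4.97×0.0319) = 21156/4.3415 = 4873.0 kPa
a n²/V² = (137)(4.97)²/(4.50)² = 167.11 kPa
P = 4873.0 − 167.11 = 4706 kPa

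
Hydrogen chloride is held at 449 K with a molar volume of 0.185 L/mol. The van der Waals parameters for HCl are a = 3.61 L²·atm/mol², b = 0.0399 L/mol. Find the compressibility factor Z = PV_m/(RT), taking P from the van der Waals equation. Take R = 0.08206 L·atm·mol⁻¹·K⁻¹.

Z ≈ 0.7454

P = RT/(V_m − b) − a/V_m² = (0.08206)(449)/(0.185 − 0.0399) − 3.61/(0.185)²
  = 36.845/0.14510 − 105.48 = 253.93 − 105.48 = 148.45 atm
Z = PV_m/(RT) = (148.45)(0.185)/((0.08206)(449)) = 27.463/36.845 = 0.7454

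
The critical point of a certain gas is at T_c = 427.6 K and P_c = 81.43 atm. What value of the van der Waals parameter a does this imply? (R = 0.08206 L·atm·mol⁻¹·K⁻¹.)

a ≈ 6.379 L²·atm/mol²

From T_c = 8a/(27Rb) and P_c = a/(27b²): a = 27 R² T_c²/(64 P_c).
a = 27×(0.08206)²×(427.6)²/(64×81.43) = 33243/5211.5 = 6.379 L²·atm/mol²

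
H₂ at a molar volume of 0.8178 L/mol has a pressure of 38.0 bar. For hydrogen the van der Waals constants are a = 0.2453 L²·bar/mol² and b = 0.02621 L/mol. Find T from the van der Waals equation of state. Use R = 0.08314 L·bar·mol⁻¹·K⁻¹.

T ≈ 365.3 K

T = (P + a/V_m²)(V_m − b)/R
P + a/V_m² = 38.0 + 0.2453/(0.8178)² = 38.367 bar
V_m − b = 0.8178 − 0.02621 = 0.79159 L/mol
T = (38.367)(0.79159)/0.08314 = 365.3 K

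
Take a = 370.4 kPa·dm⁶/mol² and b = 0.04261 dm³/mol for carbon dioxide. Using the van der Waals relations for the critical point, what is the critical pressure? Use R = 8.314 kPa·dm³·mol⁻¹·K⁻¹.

For a van der Waals gas, P_c = a/(27b²).
P_c = 370.4/(27×(0.04261)²) = 370.4/0.049022 = 7556 kPa

P_c ≈ 7556 kPa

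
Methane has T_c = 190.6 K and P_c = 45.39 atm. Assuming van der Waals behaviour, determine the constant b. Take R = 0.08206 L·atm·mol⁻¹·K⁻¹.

From T_c = 8a/(27Rb) and P_c = a/(27b²): b = R T_c/(8 P_c).
b = (0.08206)(190.6)/(8×45.39) = 15.641/363.12 = 0.04307 L/mol

b ≈ 0.04307 L/mol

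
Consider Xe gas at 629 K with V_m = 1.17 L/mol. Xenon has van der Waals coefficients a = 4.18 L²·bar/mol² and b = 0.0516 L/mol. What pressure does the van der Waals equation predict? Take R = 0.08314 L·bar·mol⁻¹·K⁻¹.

P = RT/(V_m − b) − a/V_m²
RT/(V_m − b) = (0.08314)(629)/(1.17 − 0.0516) = 52.295/1.1184 = 46.759 bar
a/V_m² = 4.18/(1.17)² = 3.0535 bar
P = 46.759 − 3.0535 = 43.71 bar

P ≈ 43.71 bar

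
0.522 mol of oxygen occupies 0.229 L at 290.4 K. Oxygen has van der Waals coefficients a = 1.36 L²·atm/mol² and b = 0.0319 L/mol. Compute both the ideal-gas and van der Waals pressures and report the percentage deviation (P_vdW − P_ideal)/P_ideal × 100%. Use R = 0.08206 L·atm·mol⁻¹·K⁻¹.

-5.17 %

Ideal: P_ideal = nRT/V = (0.522)(0.08206)(290.4)/0.229 = 54.3204 atm
vdW: P = nRT/(V − nb) − a n²/V² = 12.4394/0.212348 − 0.370578/0.0524410 = 58.5803 − 7.06657 = 51.5137 atm
% deviation = (51.5137 − 54.3204)/54.3204 × 100% = -5.17%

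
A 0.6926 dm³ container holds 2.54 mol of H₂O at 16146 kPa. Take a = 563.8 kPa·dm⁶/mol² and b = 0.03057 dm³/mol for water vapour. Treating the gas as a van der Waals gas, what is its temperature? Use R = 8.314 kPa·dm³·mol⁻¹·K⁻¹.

T ≈ 691.0 K

T = (P + a n²/V²)(V − nb)/(nR)
P + a n²/V² = 16146 + (563.8)(2.54)²/(0.6926)² = 23729 kPa
V − nb = 0.6926 − (2.54)(0.03057) = 0.61495 dm³
T = (23729)(0.61495)/((2.54)(8.314)) = 691.0 K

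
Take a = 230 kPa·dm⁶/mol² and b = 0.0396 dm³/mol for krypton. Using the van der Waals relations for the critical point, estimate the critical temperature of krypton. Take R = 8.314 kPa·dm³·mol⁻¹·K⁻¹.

For a van der Waals gas, T_c = 8a/(27Rb).
T_c = 8×230/(27×8.314×0.0396) = 1840.0/8.8893 = 207.0 K

T_c ≈ 207.0 K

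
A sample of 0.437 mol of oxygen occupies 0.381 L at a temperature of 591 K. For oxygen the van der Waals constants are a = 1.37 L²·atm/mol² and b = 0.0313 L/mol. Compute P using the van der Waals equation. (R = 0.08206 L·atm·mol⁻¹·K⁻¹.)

P = nRT/(V − nb) − a n²/V²
nRT/(V − nb) = (0.437)(0.08206)(591)/(0.381 − 0.437×0.0313) = 21.193/0.36732 = 57.696 atm
a n²/V² = (1.37)(0.437)²/(0.381)² = 1.8023 atm
P = 57.696 − 1.8023 = 55.89 atm

P ≈ 55.89 atm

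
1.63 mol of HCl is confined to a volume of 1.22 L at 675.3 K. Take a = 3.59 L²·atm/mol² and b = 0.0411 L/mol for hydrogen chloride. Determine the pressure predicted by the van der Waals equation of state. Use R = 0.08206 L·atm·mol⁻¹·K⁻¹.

P = nRT/(V − nb) − a n²/V²
nRT/(V − nb) = (1.63)(0.08206)(675.3)/(1.22 − 1.63×0.0411) = 90.327/1.1530 = 78.341 atm
a n²/V² = (3.59)(1.63)²/(1.22)² = 6.4084 atm
P = 78.341 − 6.4084 = 71.93 atm

P ≈ 71.93 atm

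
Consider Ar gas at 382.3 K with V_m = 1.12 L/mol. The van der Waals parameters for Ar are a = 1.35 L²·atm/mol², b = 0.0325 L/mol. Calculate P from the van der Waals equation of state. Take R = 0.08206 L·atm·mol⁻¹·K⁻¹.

P ≈ 27.77 atm

P = RT/(V_m − b) − a/V_m²
RT/(V_m − b) = (0.08206)(382.3)/(1.12 − 0.0325) = 31.372/1.0875 = 28.848 atm
a/V_m² = 1.35/(1.12)² = 1.0762 atm
P = 28.848 − 1.0762 = 27.77 atm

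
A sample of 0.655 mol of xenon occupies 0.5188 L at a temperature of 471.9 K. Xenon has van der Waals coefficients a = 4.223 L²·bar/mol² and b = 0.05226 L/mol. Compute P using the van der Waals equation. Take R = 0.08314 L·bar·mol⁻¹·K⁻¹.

P = nRT/(V − nb) − a n²/V²
nRT/(V − nb) = (0.655)(0.08314)(471.9)/(0.5188 − 0.655×0.05226) = 25.698/0.48457 = 53.033 bar
a n²/V² = (4.223)(0.655)²/(0.5188)² = 6.7314 bar
P = 53.033 − 6.7314 = 46.30 bar

P ≈ 46.30 bar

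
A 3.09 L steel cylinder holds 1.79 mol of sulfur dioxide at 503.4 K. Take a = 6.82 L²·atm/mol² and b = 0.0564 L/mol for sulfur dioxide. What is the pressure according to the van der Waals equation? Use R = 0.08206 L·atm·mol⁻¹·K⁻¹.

P ≈ 22.45 atm

P = nRT/(V − nb) − a n²/V²
nRT/(V − nb) = (1.79)(0.08206)(503.4)/(3.09 − 1.79×0.0564) = 73.943/2.9890 = 24.738 atm
a n²/V² = (6.82)(1.79)²/(3.09)² = 2.2886 atm
P = 24.738 − 2.2886 = 22.45 atm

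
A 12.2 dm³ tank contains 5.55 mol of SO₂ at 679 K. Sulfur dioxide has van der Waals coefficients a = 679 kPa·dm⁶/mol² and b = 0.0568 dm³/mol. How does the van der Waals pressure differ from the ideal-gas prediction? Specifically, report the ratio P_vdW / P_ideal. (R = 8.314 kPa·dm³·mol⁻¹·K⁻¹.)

P_vdW / P_ideal ≈ 0.9718

Ideal: P_ideal = nRT/V = (5.55)(8.314)(679)/12.2 = 2568.11 kPa
vdW: P = nRT/(V − nb) − a n²/V² = 31330.9/11.8848 − 20914.9/148.840 = 2636.22 − 140.519 = 2495.70 kPa
Ratio = 2495.70/2568.11 = 0.9718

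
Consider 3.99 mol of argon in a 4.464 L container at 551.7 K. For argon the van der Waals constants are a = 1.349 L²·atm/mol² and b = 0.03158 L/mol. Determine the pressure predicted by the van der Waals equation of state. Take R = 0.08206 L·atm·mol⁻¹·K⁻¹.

P = nRT/(V − nb) − a n²/V²
nRT/(V − nb) = (3.99)(0.08206)(551.7)/(4.464 − 3.99×0.03158) = 180.64/4.3380 = 41.641 atm
a n²/V² = (1.349)(3.99)²/(4.464)² = 1.0777 atm
P = 41.641 − 1.0777 = 40.56 atm

P ≈ 40.56 atm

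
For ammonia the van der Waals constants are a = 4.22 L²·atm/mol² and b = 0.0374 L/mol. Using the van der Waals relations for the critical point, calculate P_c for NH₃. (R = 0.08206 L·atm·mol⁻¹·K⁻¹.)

P_c ≈ 111.7 atm

For a van der Waals gas, P_c = a/(27b²).
P_c = 4.22/(27×(0.0374)²) = 4.22/0.037767 = 111.7 atm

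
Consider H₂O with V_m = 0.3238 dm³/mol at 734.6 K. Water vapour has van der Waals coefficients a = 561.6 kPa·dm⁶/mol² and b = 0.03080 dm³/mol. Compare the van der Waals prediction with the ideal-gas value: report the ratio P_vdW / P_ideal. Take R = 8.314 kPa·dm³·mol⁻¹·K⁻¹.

Ideal: P_ideal = RT/V_m = (8.314)(734.6)/0.3238 = 18861.8 kPa
vdW: P = RT/(V_m − b) − a/V_m² = 6107.46/0.293000 − 561.6/0.104846 = 20844.6 − 5356.43 = 15488.2 kPa
Ratio = 15488.2/18861.8 = 0.8211

P_vdW / P_ideal ≈ 0.8211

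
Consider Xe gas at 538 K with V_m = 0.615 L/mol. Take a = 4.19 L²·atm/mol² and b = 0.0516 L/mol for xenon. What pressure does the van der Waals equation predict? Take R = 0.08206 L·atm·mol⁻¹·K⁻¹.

P = RT/(V_m − b) − a/V_m²
RT/(V_m − b) = (0.08206)(538)/(0.615 − 0.0516) = 44.148/0.56340 = 78.360 atm
a/V_m² = 4.19/(0.615)² = 11.078 atm
P = 78.360 − 11.078 = 67.28 atm

P ≈ 67.28 atm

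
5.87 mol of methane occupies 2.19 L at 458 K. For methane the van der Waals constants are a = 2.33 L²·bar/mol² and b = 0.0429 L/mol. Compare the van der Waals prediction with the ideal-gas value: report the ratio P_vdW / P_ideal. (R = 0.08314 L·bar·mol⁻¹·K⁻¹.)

P_vdW / P_ideal ≈ 0.9659

Ideal: P_ideal = nRT/V = (5.87)(0.08314)(458)/2.19 = 102.063 bar
vdW: P = nRT/(V − nb) − a n²/V² = 223.519/1.93818 − 80.2846/4.79610 = 115.324 − 16.7396 = 98.584 bar
Ratio = 98.584/102.063 = 0.9659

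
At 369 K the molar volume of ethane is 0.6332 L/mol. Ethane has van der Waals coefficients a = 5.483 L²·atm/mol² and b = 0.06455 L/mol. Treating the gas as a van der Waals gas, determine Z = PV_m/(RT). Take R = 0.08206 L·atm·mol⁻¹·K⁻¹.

Z ≈ 0.8275

P = RT/(V_m − b) − a/V_m² = (0.08206)(369)/(0.6332 − 0.06455) − 5.483/(0.6332)²
  = 30.280/0.56865 − 13.675 = 53.249 − 13.675 = 39.574 atm
Z = PV_m/(RT) = (39.574)(0.6332)/((0.08206)(369)) = 25.058/30.280 = 0.8275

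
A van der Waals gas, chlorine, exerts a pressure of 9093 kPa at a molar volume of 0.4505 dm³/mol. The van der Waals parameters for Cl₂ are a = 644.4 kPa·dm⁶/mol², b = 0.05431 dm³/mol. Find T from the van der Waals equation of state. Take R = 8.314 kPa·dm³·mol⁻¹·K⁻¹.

T ≈ 584.6 K

T = (P + a/V_m²)(V_m − b)/R
P + a/V_m² = 9093 + 644.4/(0.4505)² = 12268 kPa
V_m − b = 0.4505 − 0.05431 = 0.39619 dm³/mol
T = (12268)(0.39619)/8.314 = 584.6 K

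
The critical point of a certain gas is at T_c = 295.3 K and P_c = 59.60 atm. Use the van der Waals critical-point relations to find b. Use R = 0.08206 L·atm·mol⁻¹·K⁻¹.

From T_c = 8a/(27Rb) and P_c = a/(27b²): b = R T_c/(8 P_c).
b = (0.08206)(295.3)/(8×59.60) = 24.232/476.80 = 0.05082 L/mol

b ≈ 0.05082 L/mol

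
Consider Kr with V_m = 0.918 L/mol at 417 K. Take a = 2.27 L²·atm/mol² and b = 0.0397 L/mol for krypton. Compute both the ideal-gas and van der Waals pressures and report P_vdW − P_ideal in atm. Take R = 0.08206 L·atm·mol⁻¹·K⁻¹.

Ideal: P_ideal = RT/V_m = (0.08206)(417)/0.918 = 37.2756 atm
vdW: P = RT/(V_m − b) − a/V_m² = 34.2190/0.878300 − 2.27/0.842724 = 38.9605 − 2.69365 = 36.2669 atm
ΔP = 36.2669 − 37.2756 = -1.009 atm

ΔP ≈ -1.009 atm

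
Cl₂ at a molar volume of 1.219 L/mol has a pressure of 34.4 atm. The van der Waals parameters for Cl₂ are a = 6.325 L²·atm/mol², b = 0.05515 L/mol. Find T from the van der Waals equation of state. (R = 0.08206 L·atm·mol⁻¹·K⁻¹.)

T ≈ 548.3 K

T = (P + a/V_m²)(V_m − b)/R
P + a/V_m² = 34.4 + 6.325/(1.219)² = 38.657 atm
V_m − b = 1.219 − 0.05515 = 1.1639 L/mol
T = (38.657)(1.1639)/0.08206 = 548.3 K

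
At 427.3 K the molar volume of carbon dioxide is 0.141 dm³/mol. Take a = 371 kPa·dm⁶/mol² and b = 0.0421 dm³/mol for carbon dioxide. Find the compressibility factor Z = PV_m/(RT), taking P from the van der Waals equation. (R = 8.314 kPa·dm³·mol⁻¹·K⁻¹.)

Z ≈ 0.6850

P = RT/(V_m − b) − a/V_m² = (8.314)(427.3)/(0.141 − 0.0421) − 371/(0.141)²
  = 3552.6/0.098900 − 18661 = 35921 − 18661 = 17260 kPa
Z = PV_m/(RT) = (17260)(0.141)/((8.314)(427.3)) = 2433.7/3552.6 = 0.6850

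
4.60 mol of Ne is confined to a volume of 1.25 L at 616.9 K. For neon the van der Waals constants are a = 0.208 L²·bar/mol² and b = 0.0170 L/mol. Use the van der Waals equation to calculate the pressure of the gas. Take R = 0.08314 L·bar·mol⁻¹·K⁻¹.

P = nRT/(V − nb) − a n²/V²
nRT/(V − nb) = (4.60)(0.08314)(616.9)/(1.25 − 4.60×0.0170) = 235.93/1.1718 = 201.34 bar
a n²/V² = (0.208)(4.60)²/(1.25)² = 2.8168 bar
P = 201.34 − 2.8168 = 198.5 bar

P ≈ 198.5 bar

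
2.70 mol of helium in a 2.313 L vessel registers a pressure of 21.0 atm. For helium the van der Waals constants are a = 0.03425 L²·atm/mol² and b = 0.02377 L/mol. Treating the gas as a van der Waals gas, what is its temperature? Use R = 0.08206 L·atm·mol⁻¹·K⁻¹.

T ≈ 213.6 K

T = (P + a n²/V²)(V − nb)/(nR)
P + a n²/V² = 21.0 + (0.03425)(2.70)²/(2.313)² = 21.047 atm
V − nb = 2.313 − (2.70)(0.02377) = 2.2488 L
T = (21.047)(2.2488)/((2.70)(0.08206)) = 213.6 K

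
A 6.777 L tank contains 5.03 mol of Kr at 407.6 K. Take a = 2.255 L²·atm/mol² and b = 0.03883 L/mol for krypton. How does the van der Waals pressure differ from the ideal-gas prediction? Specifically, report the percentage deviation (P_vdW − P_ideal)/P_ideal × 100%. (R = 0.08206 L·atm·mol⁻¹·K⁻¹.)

Ideal: P_ideal = nRT/V = (5.03)(0.08206)(407.6)/6.777 = 24.8254 atm
vdW: P = nRT/(V − nb) − a n²/V² = 168.242/6.58169 − 57.0535/45.9277 = 25.5621 − 1.24225 = 24.3199 atm
% deviation = (24.3199 − 24.8254)/24.8254 × 100% = -2.04%

-2.04 %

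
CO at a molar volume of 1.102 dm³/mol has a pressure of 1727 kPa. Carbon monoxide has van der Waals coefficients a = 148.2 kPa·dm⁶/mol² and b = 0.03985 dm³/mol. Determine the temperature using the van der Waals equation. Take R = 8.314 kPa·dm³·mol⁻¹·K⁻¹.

T = (P + a/V_m²)(V_m − b)/R
P + a/V_m² = 1727 + 148.2/(1.102)² = 1849.0 kPa
V_m − b = 1.102 − 0.03985 = 1.0622 dm³/mol
T = (1849.0)(1.0622)/8.314 = 236.2 K

T ≈ 236.2 K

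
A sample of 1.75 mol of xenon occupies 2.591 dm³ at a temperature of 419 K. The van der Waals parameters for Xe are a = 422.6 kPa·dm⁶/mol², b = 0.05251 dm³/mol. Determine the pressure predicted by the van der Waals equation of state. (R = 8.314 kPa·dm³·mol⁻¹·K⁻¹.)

P = nRT/(V − nb) − a n²/V²
nRT/(V − nb) = (1.75)(8.314)(419)/(2.591 − 1.75×0.05251) = 6096.2/2.4991 = 2439.4 kPa
a n²/V² = (422.6)(1.75)²/(2.591)² = 192.78 kPa
P = 2439.4 − 192.78 = 2247 kPa

P ≈ 2247 kPa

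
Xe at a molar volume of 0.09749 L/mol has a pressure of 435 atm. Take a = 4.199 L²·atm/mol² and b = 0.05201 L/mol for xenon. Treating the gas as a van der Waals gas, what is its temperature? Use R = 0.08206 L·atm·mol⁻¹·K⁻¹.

T = (P + a/V_m²)(V_m − b)/R
P + a/V_m² = 435 + 4.199/(0.09749)² = 876.80 atm
V_m − b = 0.09749 − 0.05201 = 0.045480 L/mol
T = (876.80)(0.045480)/0.08206 = 485.9 K

T ≈ 485.9 K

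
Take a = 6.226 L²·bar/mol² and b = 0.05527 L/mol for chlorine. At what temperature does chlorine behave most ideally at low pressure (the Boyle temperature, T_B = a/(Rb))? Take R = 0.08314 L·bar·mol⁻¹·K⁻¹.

For a van der Waals gas the second virial coefficient B₂ = b − a/(RT) vanishes at T_B = a/(Rb).
T_B = 6.226/(0.08314×0.05527) = 6.226/0.0045951 = 1355 K

T_B ≈ 1355 K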